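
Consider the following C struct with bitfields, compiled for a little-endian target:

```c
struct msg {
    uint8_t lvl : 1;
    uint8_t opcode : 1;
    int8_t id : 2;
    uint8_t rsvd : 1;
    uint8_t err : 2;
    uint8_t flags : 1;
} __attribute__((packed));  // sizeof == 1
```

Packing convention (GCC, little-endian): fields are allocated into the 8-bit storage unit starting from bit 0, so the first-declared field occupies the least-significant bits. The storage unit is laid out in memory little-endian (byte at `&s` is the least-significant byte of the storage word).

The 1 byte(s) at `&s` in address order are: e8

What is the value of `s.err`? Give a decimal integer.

3

[0]=0xe8 (little-endian) → word 0xe8
lvl [0+:1] = (word>>0) & 0x1 = 0
opcode [1+:1] = (word>>1) & 0x1 = 0
id [2+:2] = (word>>2) & 0x3 = 2
rsvd [4+:1] = (word>>4) & 0x1 = 0
err [5+:2] = (word>>5) & 0x3 = 3  ←
flags [7+:1] = (word>>7) & 0x1 = 1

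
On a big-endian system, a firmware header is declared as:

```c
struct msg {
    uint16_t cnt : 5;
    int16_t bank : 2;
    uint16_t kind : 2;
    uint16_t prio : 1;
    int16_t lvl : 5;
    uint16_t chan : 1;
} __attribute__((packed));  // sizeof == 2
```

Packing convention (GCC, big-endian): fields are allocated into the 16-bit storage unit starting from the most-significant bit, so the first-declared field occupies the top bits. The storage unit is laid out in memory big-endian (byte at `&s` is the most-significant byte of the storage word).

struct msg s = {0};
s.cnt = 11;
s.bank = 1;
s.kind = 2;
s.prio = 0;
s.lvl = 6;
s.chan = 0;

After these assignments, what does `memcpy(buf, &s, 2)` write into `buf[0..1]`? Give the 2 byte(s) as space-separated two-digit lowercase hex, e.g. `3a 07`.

cnt (5b) val=11 bits=0xb at bit 11: 0x5800
bank (2b) val=1 bits=0x1 at bit 9: 0x5a00
kind (2b) val=2 bits=0x2 at bit 7: 0x5b00
prio (1b) val=0 bits=0x0 at bit 6: 0x5b00
lvl (5b) val=6 bits=0x6 at bit 1: 0x5b0c
chan (1b) val=0 bits=0x0 at bit 0: 0x5b0c
word = 0x5b0c → big-endian bytes:
  [0]=0x5b  [1]=0x0c

5b 0c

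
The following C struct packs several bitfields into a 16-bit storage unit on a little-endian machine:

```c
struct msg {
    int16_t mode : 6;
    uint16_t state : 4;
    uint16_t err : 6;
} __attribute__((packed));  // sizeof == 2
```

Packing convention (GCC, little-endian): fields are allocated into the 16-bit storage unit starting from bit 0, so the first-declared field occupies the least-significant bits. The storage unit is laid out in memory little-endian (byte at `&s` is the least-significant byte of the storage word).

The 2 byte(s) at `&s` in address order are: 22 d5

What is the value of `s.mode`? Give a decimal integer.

-30

[0]=0x22 [1]=0xd5 (little-endian) → word 0xd522
mode:6 @ bit 0 → (0xd522>>0)&0x3f = 0x22  ←
state:4 @ bit 6 → (0xd522>>6)&0xf = 0x4
err:6 @ bit 10 → (0xd522>>10)&0x3f = 0x35
mode signed 6b, MSB=1: 34 - 64 = -30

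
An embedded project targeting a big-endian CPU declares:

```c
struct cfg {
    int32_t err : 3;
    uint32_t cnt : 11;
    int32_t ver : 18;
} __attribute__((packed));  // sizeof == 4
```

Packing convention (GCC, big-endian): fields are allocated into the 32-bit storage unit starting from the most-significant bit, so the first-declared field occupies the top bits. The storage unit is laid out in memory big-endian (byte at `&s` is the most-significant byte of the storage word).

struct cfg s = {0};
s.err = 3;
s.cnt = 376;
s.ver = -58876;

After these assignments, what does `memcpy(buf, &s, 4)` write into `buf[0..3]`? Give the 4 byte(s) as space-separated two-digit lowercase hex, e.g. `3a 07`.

[29+:3] err=3 & 0x7 = 0x3; word=0x60000000
[18+:11] cnt=376 & 0x7ff = 0x178; word=0x65e00000
[0+:18] ver=-58876 & 0x3ffff = 0x31a04; word=0x65e31a04
word = 0x65e31a04 → big-endian bytes:
  [0]=0x65  [1]=0xe3  [2]=0x1a  [3]=0x04

65 e3 1a 04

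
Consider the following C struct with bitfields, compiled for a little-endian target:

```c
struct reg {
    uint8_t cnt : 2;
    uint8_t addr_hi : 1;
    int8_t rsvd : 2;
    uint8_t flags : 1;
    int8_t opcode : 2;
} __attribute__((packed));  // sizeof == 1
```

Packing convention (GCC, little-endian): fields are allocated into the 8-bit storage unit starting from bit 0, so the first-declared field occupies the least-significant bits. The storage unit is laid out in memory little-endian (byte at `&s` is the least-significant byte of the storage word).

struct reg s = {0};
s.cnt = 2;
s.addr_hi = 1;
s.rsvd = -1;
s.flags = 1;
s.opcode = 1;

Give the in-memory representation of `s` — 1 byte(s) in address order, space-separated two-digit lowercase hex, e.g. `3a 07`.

[0+:2] cnt=2 & 0x3 = 0x2; word=0x02
[2+:1] addr_hi=1 & 0x1 = 0x1; word=0x06
[3+:2] rsvd=-1 & 0x3 = 0x3; word=0x1e
[5+:1] flags=1 & 0x1 = 0x1; word=0x3e
[6+:2] opcode=1 & 0x3 = 0x1; word=0x7e
word = 0x7e → little-endian bytes:
  [0]=0x7e

7e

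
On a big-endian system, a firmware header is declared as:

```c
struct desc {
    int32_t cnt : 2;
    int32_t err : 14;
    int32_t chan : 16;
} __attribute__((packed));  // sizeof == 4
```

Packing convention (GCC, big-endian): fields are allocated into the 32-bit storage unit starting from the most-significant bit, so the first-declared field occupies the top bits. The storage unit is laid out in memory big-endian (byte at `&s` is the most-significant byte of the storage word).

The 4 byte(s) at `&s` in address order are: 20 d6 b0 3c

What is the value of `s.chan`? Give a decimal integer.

[0]=0x20 [1]=0xd6 [2]=0xb0 [3]=0x3c (big-endian) → word 0x20d6b03c
cnt [30+:2] = (word>>30) & 0x3 = 0
err [16+:14] = (word>>16) & 0x3fff = 8406
chan [0+:16] = (word>>0) & 0xffff = 45116  ←
chan signed 16b, MSB=1: 45116 - 65536 = -20420

-20420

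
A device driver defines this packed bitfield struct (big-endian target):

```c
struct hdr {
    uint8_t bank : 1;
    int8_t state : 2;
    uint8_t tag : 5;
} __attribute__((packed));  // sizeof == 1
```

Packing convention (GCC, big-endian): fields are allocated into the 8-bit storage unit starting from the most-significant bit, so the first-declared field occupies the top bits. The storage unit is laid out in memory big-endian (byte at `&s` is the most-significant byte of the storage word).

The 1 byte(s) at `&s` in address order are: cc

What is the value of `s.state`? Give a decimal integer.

[0]=0xcc (big-endian) → word 0xcc
bank:1 @ bit 7 → (0xcc>>7)&0x1 = 0x1
state:2 @ bit 5 → (0xcc>>5)&0x3 = 0x2  ←
tag:5 @ bit 0 → (0xcc>>0)&0x1f = 0xc
state signed 2b, MSB=1: 2 - 4 = -2

-2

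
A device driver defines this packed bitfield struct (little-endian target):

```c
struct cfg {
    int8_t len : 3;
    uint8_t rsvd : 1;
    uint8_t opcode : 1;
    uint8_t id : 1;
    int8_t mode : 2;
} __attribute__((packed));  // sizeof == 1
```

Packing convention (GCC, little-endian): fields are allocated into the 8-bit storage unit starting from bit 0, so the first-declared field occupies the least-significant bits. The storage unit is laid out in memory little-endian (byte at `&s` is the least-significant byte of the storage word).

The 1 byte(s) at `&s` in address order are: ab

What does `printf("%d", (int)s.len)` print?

[0]=0xab (little-endian) → word 0xab
len:3 @ bit 0 → (0xab>>0)&0x7 = 0x3  ←
rsvd:1 @ bit 3 → (0xab>>3)&0x1 = 0x1
opcode:1 @ bit 4 → (0xab>>4)&0x1 = 0x0
id:1 @ bit 5 → (0xab>>5)&0x1 = 0x1
mode:2 @ bit 6 → (0xab>>6)&0x3 = 0x2
len signed 3b, MSB=0: value = 3

3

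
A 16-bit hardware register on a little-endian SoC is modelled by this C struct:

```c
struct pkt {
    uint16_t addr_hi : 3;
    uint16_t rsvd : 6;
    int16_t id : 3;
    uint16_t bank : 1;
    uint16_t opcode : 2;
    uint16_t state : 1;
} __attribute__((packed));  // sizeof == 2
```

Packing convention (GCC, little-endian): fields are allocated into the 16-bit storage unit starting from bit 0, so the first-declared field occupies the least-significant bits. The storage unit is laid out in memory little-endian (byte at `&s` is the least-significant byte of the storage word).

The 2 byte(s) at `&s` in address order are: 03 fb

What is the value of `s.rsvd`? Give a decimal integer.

[0]=0x03 [1]=0xfb (little-endian) → word 0xfb03
addr_hi:3 @ bit 0 → (0xfb03>>0)&0x7 = 0x3
rsvd:6 @ bit 3 → (0xfb03>>3)&0x3f = 0x20  ←
id:3 @ bit 9 → (0xfb03>>9)&0x7 = 0x5
bank:1 @ bit 12 → (0xfb03>>12)&0x1 = 0x1
opcode:2 @ bit 13 → (0xfb03>>13)&0x3 = 0x3
state:1 @ bit 15 → (0xfb03>>15)&0x1 = 0x1

32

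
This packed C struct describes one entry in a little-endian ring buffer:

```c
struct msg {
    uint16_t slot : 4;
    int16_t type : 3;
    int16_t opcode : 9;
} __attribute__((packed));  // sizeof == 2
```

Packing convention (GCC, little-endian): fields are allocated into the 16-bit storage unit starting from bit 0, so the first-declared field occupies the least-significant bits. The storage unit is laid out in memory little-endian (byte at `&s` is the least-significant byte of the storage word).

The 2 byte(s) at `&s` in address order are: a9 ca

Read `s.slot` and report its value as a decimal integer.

[0]=0xa9 [1]=0xca (little-endian) → word 0xcaa9
slot:4 @ bit 0 → (0xcaa9>>0)&0xf = 0x9  ←
type:3 @ bit 4 → (0xcaa9>>4)&0x7 = 0x2
opcode:9 @ bit 7 → (0xcaa9>>7)&0x1ff = 0x195

9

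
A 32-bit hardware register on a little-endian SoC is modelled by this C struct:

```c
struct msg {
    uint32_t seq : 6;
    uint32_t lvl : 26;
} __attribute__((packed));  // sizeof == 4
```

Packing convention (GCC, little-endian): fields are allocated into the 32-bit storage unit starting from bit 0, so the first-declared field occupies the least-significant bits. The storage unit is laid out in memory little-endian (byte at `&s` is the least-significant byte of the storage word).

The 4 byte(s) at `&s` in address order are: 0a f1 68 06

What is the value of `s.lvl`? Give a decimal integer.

1680324

[0]=0x0a [1]=0xf1 [2]=0x68 [3]=0x06 (little-endian) → word 0x0668f10a
seq [0+:6] = (word>>0) & 0x3f = 10
lvl [6+:26] = (word>>6) & 0x3ffffff = 1680324  ←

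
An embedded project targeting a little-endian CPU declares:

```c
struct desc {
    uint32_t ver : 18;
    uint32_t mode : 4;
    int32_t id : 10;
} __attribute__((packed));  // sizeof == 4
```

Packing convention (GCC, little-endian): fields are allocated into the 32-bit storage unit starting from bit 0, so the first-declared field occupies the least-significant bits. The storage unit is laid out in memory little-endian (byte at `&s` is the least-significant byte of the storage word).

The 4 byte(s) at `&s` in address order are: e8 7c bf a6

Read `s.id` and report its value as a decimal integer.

-358

[0]=0xe8 [1]=0x7c [2]=0xbf [3]=0xa6 (little-endian) → word 0xa6bf7ce8
ver:18 @ bit 0 → (0xa6bf7ce8>>0)&0x3ffff = 0x37ce8
mode:4 @ bit 18 → (0xa6bf7ce8>>18)&0xf = 0xf
id:10 @ bit 22 → (0xa6bf7ce8>>22)&0x3ff = 0x29a  ←
id signed 10b, MSB=1: 666 - 1024 = -358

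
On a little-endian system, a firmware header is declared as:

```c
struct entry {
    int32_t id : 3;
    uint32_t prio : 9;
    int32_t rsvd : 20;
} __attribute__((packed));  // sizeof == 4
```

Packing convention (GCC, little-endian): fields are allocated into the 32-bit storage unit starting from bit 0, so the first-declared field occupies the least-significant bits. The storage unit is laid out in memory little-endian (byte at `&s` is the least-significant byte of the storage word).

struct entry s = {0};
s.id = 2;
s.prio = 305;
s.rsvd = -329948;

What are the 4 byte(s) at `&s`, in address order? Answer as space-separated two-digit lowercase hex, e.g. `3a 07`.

8a 49 72 af

id (3b) val=2 bits=0x2 at bit 0: 0x00000002
prio (9b) val=305 bits=0x131 at bit 3: 0x0000098a
rsvd (20b) val=-329948 bits=0xaf724 at bit 12: 0xaf72498a
word = 0xaf72498a → little-endian bytes:
  [0]=0x8a  [1]=0x49  [2]=0x72  [3]=0xaf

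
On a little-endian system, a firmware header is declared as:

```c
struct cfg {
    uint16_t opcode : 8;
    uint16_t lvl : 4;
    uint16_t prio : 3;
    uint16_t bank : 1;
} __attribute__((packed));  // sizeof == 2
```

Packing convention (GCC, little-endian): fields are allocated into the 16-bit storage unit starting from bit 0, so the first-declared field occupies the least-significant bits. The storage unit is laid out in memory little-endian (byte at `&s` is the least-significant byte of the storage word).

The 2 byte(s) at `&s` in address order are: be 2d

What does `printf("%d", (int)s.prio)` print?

2

[0]=0xbe [1]=0x2d (little-endian) → word 0x2dbe
opcode [0+:8] = (word>>0) & 0xff = 190
lvl [8+:4] = (word>>8) & 0xf = 13
prio [12+:3] = (word>>12) & 0x7 = 2  ←
bank [15+:1] = (word>>15) & 0x1 = 0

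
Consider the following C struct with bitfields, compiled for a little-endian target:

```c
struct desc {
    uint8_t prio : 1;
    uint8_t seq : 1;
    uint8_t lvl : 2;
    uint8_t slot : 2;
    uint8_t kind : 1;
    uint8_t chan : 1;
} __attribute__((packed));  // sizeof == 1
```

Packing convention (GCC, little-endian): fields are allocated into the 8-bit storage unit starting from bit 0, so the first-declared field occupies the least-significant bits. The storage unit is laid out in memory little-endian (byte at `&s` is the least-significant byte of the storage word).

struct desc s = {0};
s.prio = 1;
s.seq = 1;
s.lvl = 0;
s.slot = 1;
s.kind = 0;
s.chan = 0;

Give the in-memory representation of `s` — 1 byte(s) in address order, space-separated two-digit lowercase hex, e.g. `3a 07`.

13

prio:1 = 1 → 0x1 << 0 → word 0x01
seq:1 = 1 → 0x1 << 1 → word 0x03
lvl:2 = 0 → 0x0 << 2 → word 0x03
slot:2 = 1 → 0x1 << 4 → word 0x13
kind:1 = 0 → 0x0 << 6 → word 0x13
chan:1 = 0 → 0x0 << 7 → word 0x13
word = 0x13 → little-endian bytes:
  [0]=0x13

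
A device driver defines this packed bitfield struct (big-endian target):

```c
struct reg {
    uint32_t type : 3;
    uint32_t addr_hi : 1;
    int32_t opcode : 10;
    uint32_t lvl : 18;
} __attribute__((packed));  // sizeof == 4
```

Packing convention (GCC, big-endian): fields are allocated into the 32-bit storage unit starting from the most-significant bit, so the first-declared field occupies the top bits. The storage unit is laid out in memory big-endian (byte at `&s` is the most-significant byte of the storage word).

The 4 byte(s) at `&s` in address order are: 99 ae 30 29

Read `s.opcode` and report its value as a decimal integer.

[0]=0x99 [1]=0xae [2]=0x30 [3]=0x29 (big-endian) → word 0x99ae3029
type [29+:3] = (word>>29) & 0x7 = 4
addr_hi [28+:1] = (word>>28) & 0x1 = 1
opcode [18+:10] = (word>>18) & 0x3ff = 619  ←
lvl [0+:18] = (word>>0) & 0x3ffff = 143401
opcode signed 10b, MSB=1: 619 - 1024 = -405

-405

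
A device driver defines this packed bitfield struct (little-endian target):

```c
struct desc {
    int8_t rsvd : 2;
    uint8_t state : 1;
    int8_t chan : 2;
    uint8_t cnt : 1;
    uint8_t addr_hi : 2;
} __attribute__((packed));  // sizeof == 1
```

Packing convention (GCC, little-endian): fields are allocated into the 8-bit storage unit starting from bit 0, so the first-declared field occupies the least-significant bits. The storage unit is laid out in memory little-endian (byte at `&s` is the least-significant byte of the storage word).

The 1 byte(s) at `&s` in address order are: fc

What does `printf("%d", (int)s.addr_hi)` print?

[0]=0xfc (little-endian) → word 0xfc
rsvd:2 @ bit 0 → (0xfc>>0)&0x3 = 0x0
state:1 @ bit 2 → (0xfc>>2)&0x1 = 0x1
chan:2 @ bit 3 → (0xfc>>3)&0x3 = 0x3
cnt:1 @ bit 5 → (0xfc>>5)&0x1 = 0x1
addr_hi:2 @ bit 6 → (0xfc>>6)&0x3 = 0x3  ←

3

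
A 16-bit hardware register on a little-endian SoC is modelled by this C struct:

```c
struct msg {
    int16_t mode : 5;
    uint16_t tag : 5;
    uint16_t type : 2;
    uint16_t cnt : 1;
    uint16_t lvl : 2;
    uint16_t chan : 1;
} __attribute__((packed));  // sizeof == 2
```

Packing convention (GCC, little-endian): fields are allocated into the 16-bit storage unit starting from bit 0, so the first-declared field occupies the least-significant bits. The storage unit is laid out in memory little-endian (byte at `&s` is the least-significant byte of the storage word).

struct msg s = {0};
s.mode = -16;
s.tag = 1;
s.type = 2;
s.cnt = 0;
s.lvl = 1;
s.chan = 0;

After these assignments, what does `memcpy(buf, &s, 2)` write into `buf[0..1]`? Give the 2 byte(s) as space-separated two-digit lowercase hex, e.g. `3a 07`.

mode:5 = -16 → 0x10 << 0 → word 0x0010
tag:5 = 1 → 0x1 << 5 → word 0x0030
type:2 = 2 → 0x2 << 10 → word 0x0830
cnt:1 = 0 → 0x0 << 12 → word 0x0830
lvl:2 = 1 → 0x1 << 13 → word 0x2830
chan:1 = 0 → 0x0 << 15 → word 0x2830
word = 0x2830 → little-endian bytes:
  [0]=0x30  [1]=0x28

30 28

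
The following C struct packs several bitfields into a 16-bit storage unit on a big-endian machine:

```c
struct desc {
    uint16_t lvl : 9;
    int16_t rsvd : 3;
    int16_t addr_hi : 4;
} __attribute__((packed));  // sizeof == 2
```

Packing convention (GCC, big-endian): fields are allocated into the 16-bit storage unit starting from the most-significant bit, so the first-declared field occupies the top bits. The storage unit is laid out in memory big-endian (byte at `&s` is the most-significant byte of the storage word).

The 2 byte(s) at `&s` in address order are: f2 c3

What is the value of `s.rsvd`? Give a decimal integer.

-4

[0]=0xf2 [1]=0xc3 (big-endian) → word 0xf2c3
lvl:9 @ bit 7 → (0xf2c3>>7)&0x1ff = 0x1e5
rsvd:3 @ bit 4 → (0xf2c3>>4)&0x7 = 0x4  ←
addr_hi:4 @ bit 0 → (0xf2c3>>0)&0xf = 0x3
rsvd signed 3b, MSB=1: 4 - 8 = -4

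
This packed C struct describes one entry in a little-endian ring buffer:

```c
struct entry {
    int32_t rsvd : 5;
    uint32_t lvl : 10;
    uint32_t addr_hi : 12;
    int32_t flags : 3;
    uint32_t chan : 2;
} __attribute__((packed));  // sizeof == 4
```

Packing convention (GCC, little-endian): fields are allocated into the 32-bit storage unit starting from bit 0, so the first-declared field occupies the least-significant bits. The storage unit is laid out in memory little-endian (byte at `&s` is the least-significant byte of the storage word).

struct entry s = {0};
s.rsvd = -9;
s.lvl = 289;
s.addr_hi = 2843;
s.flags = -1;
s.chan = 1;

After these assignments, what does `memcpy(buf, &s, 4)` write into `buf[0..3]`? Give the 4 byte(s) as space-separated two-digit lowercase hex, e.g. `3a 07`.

37 a4 8d 7d

rsvd (5b) val=-9 bits=0x17 at bit 0: 0x00000017
lvl (10b) val=289 bits=0x121 at bit 5: 0x00002437
addr_hi (12b) val=2843 bits=0xb1b at bit 15: 0x058da437
flags (3b) val=-1 bits=0x7 at bit 27: 0x3d8da437
chan (2b) val=1 bits=0x1 at bit 30: 0x7d8da437
word = 0x7d8da437 → little-endian bytes:
  [0]=0x37  [1]=0xa4  [2]=0x8d  [3]=0x7d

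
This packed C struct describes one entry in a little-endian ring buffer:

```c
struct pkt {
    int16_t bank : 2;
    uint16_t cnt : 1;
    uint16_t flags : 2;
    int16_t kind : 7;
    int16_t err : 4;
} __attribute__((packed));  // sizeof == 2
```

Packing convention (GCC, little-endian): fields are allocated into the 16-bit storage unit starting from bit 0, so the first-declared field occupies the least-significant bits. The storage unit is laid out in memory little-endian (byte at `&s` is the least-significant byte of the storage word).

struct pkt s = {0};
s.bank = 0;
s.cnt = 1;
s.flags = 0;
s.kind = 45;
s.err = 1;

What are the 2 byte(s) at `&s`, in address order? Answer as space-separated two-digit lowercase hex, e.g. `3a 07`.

a4 15

bank:2 = 0 → 0x0 << 0 → word 0x0000
cnt:1 = 1 → 0x1 << 2 → word 0x0004
flags:2 = 0 → 0x0 << 3 → word 0x0004
kind:7 = 45 → 0x2d << 5 → word 0x05a4
err:4 = 1 → 0x1 << 12 → word 0x15a4
word = 0x15a4 → little-endian bytes:
  [0]=0xa4  [1]=0x15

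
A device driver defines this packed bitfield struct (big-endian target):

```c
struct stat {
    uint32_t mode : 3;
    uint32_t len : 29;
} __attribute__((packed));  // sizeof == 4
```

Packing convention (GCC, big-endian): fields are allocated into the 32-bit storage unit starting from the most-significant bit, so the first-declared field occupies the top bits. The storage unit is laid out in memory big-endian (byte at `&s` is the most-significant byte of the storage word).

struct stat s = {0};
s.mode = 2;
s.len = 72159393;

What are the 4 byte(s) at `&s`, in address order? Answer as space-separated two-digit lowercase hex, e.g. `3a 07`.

mode (3b) val=2 bits=0x2 at bit 29: 0x40000000
len (29b) val=72159393 bits=0x44d10a1 at bit 0: 0x444d10a1
word = 0x444d10a1 → big-endian bytes:
  [0]=0x44  [1]=0x4d  [2]=0x10  [3]=0xa1

44 4d 10 a1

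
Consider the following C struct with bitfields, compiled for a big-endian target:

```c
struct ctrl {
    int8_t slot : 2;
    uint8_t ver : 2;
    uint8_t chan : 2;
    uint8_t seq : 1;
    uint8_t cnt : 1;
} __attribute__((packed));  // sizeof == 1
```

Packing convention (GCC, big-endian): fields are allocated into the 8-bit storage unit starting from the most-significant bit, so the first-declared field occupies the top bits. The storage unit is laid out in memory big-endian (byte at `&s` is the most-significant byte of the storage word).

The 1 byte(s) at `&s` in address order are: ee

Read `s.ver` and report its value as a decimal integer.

[0]=0xee (big-endian) → word 0xee
slot [6+:2] = (word>>6) & 0x3 = 3
ver [4+:2] = (word>>4) & 0x3 = 2  ←
chan [2+:2] = (word>>2) & 0x3 = 3
seq [1+:1] = (word>>1) & 0x1 = 1
cnt [0+:1] = (word>>0) & 0x1 = 0

2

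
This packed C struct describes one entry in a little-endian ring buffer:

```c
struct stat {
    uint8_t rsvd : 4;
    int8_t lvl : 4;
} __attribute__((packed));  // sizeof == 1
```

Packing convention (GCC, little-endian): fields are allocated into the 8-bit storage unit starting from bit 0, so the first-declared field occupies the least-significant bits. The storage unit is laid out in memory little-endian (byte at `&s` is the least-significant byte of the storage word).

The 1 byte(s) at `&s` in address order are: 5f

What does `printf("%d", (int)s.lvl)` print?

[0]=0x5f (little-endian) → word 0x5f
rsvd [0+:4] = (word>>0) & 0xf = 15
lvl [4+:4] = (word>>4) & 0xf = 5  ←
lvl signed 4b, MSB=0: value = 5

5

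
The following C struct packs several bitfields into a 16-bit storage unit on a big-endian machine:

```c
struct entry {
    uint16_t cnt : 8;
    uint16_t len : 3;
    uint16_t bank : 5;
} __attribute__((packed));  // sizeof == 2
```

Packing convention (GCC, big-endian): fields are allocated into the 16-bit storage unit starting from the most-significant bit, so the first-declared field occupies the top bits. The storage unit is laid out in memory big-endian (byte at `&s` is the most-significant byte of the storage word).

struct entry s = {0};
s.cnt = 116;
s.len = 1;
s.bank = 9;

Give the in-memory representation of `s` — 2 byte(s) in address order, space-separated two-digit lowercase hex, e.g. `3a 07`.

cnt (8b) val=116 bits=0x74 at bit 8: 0x7400
len (3b) val=1 bits=0x1 at bit 5: 0x7420
bank (5b) val=9 bits=0x9 at bit 0: 0x7429
word = 0x7429 → big-endian bytes:
  [0]=0x74  [1]=0x29

74 29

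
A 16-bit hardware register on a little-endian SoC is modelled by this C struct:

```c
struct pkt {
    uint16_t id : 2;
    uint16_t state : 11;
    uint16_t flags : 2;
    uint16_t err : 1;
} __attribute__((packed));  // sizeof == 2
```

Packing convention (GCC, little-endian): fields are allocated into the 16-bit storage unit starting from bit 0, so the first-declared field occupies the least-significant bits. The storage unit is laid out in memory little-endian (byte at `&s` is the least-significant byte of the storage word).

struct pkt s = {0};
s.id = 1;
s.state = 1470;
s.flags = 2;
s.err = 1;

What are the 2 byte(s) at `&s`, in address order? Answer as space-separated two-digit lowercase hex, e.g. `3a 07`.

f9 d6

[0+:2] id=1 & 0x3 = 0x1; word=0x0001
[2+:11] state=1470 & 0x7ff = 0x5be; word=0x16f9
[13+:2] flags=2 & 0x3 = 0x2; word=0x56f9
[15+:1] err=1 & 0x1 = 0x1; word=0xd6f9
word = 0xd6f9 → little-endian bytes:
  [0]=0xf9  [1]=0xd6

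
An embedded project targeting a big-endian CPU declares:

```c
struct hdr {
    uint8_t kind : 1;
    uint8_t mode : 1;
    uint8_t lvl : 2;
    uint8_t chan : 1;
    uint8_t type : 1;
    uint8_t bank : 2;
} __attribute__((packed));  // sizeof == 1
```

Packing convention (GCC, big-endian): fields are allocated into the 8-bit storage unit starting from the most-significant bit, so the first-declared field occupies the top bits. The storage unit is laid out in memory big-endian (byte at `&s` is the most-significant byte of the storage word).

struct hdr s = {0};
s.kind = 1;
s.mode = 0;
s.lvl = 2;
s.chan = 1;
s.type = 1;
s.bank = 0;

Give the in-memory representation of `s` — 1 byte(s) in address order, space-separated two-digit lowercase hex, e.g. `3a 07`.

ac

kind (1b) val=1 bits=0x1 at bit 7: 0x80
mode (1b) val=0 bits=0x0 at bit 6: 0x80
lvl (2b) val=2 bits=0x2 at bit 4: 0xa0
chan (1b) val=1 bits=0x1 at bit 3: 0xa8
type (1b) val=1 bits=0x1 at bit 2: 0xac
bank (2b) val=0 bits=0x0 at bit 0: 0xac
word = 0xac → big-endian bytes:
  [0]=0xac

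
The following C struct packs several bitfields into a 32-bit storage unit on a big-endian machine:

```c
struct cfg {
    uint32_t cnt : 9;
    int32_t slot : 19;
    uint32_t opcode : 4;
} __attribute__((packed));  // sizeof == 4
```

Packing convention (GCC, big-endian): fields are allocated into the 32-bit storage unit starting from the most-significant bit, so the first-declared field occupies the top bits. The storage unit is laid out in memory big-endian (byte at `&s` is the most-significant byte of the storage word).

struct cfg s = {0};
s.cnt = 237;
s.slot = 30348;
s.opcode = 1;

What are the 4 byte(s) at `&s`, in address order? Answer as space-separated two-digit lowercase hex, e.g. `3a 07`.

cnt:9 = 237 → 0xed << 23 → word 0x76800000
slot:19 = 30348 → 0x768c << 4 → word 0x768768c0
opcode:4 = 1 → 0x1 << 0 → word 0x768768c1
word = 0x768768c1 → big-endian bytes:
  [0]=0x76  [1]=0x87  [2]=0x68  [3]=0xc1

76 87 68 c1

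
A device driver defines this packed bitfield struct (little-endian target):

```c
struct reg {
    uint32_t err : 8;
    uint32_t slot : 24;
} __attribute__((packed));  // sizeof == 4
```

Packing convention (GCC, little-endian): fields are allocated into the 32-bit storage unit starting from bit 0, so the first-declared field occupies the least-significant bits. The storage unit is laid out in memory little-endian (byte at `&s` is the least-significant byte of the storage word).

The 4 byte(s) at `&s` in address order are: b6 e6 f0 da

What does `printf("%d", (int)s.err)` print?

[0]=0xb6 [1]=0xe6 [2]=0xf0 [3]=0xda (little-endian) → word 0xdaf0e6b6
err:8 @ bit 0 → (0xdaf0e6b6>>0)&0xff = 0xb6  ←
slot:24 @ bit 8 → (0xdaf0e6b6>>8)&0xffffff = 0xdaf0e6

182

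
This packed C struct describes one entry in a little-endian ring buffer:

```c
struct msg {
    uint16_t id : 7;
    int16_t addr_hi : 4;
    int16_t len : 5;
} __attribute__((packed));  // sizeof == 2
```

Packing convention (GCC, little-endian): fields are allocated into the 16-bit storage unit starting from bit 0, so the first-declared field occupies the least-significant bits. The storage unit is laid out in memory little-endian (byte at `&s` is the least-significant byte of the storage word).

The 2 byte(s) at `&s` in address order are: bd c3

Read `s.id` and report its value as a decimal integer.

61

[0]=0xbd [1]=0xc3 (little-endian) → word 0xc3bd
id:7 @ bit 0 → (0xc3bd>>0)&0x7f = 0x3d  ←
addr_hi:4 @ bit 7 → (0xc3bd>>7)&0xf = 0x7
len:5 @ bit 11 → (0xc3bd>>11)&0x1f = 0x18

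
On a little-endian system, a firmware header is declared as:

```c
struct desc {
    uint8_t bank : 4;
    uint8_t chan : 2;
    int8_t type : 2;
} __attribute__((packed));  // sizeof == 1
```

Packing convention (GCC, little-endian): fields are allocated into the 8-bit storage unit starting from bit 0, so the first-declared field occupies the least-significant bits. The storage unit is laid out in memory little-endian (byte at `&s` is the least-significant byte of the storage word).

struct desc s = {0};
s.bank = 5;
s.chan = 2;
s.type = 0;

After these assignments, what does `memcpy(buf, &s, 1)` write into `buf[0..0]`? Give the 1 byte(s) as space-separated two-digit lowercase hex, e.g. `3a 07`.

bank:4 = 5 → 0x5 << 0 → word 0x05
chan:2 = 2 → 0x2 << 4 → word 0x25
type:2 = 0 → 0x0 << 6 → word 0x25
word = 0x25 → little-endian bytes:
  [0]=0x25

25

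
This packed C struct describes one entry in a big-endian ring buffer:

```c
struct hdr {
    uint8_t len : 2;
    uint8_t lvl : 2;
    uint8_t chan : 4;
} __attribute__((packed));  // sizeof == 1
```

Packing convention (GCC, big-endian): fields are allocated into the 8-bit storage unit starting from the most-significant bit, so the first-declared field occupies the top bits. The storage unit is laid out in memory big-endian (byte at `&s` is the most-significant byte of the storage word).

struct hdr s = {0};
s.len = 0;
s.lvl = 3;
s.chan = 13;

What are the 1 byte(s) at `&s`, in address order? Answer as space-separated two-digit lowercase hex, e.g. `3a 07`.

3d

len:2 = 0 → 0x0 << 6 → word 0x00
lvl:2 = 3 → 0x3 << 4 → word 0x30
chan:4 = 13 → 0xd << 0 → word 0x3d
word = 0x3d → big-endian bytes:
  [0]=0x3d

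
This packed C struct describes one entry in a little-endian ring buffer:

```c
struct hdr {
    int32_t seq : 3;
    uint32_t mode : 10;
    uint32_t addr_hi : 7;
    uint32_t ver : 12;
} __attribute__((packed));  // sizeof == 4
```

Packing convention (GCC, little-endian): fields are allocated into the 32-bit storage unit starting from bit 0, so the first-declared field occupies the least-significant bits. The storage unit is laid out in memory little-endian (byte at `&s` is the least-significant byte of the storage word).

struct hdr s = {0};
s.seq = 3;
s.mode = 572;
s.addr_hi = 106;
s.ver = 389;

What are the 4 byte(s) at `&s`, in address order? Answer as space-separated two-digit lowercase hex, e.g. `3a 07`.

e3 51 5d 18

seq (3b) val=3 bits=0x3 at bit 0: 0x00000003
mode (10b) val=572 bits=0x23c at bit 3: 0x000011e3
addr_hi (7b) val=106 bits=0x6a at bit 13: 0x000d51e3
ver (12b) val=389 bits=0x185 at bit 20: 0x185d51e3
word = 0x185d51e3 → little-endian bytes:
  [0]=0xe3  [1]=0x51  [2]=0x5d  [3]=0x18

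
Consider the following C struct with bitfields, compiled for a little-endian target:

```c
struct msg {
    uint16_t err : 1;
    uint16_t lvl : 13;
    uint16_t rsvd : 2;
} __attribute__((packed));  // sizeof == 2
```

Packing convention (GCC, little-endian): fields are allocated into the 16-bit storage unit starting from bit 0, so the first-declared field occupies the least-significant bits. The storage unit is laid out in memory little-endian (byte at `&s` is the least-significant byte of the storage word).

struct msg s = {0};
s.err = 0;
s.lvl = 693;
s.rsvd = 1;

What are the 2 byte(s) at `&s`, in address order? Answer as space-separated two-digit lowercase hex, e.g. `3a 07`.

6a 45

err (1b) val=0 bits=0x0 at bit 0: 0x0000
lvl (13b) val=693 bits=0x2b5 at bit 1: 0x056a
rsvd (2b) val=1 bits=0x1 at bit 14: 0x456a
word = 0x456a → little-endian bytes:
  [0]=0x6a  [1]=0x45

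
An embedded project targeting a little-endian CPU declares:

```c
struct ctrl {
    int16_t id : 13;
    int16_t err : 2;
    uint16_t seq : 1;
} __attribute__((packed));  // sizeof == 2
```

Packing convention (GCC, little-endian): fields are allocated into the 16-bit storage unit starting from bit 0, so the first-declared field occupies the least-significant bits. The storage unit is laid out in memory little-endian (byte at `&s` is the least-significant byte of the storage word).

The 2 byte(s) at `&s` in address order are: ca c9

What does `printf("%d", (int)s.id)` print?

2506

[0]=0xca [1]=0xc9 (little-endian) → word 0xc9ca
id:13 @ bit 0 → (0xc9ca>>0)&0x1fff = 0x9ca  ←
err:2 @ bit 13 → (0xc9ca>>13)&0x3 = 0x2
seq:1 @ bit 15 → (0xc9ca>>15)&0x1 = 0x1
id signed 13b, MSB=0: value = 2506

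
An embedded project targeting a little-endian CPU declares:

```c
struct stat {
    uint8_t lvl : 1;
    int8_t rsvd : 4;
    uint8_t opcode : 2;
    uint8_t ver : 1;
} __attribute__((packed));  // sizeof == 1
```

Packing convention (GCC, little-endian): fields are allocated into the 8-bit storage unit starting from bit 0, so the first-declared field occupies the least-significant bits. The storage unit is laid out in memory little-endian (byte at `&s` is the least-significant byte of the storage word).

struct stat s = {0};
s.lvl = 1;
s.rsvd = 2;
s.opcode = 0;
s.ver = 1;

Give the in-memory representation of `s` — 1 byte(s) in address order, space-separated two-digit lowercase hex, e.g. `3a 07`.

lvl (1b) val=1 bits=0x1 at bit 0: 0x01
rsvd (4b) val=2 bits=0x2 at bit 1: 0x05
opcode (2b) val=0 bits=0x0 at bit 5: 0x05
ver (1b) val=1 bits=0x1 at bit 7: 0x85
word = 0x85 → little-endian bytes:
  [0]=0x85

85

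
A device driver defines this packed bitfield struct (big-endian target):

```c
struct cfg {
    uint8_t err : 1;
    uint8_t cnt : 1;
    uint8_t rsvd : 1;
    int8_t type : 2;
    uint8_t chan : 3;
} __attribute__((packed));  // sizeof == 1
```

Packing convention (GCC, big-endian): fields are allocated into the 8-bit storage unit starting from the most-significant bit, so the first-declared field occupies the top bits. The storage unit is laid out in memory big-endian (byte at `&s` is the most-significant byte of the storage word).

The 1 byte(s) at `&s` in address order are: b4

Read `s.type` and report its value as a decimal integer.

[0]=0xb4 (big-endian) → word 0xb4
err [7+:1] = (word>>7) & 0x1 = 1
cnt [6+:1] = (word>>6) & 0x1 = 0
rsvd [5+:1] = (word>>5) & 0x1 = 1
type [3+:2] = (word>>3) & 0x3 = 2  ←
chan [0+:3] = (word>>0) & 0x7 = 4
type signed 2b, MSB=1: 2 - 4 = -2

-2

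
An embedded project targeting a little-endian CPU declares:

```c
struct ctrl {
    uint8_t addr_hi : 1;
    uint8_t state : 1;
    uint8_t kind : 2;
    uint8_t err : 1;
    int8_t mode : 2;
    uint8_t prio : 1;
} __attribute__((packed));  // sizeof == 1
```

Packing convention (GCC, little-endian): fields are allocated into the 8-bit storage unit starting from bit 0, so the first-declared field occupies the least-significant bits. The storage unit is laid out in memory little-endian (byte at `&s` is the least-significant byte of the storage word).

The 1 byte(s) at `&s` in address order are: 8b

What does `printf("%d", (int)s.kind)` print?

[0]=0x8b (little-endian) → word 0x8b
addr_hi:1 @ bit 0 → (0x8b>>0)&0x1 = 0x1
state:1 @ bit 1 → (0x8b>>1)&0x1 = 0x1
kind:2 @ bit 2 → (0x8b>>2)&0x3 = 0x2  ←
err:1 @ bit 4 → (0x8b>>4)&0x1 = 0x0
mode:2 @ bit 5 → (0x8b>>5)&0x3 = 0x0
prio:1 @ bit 7 → (0x8b>>7)&0x1 = 0x1

2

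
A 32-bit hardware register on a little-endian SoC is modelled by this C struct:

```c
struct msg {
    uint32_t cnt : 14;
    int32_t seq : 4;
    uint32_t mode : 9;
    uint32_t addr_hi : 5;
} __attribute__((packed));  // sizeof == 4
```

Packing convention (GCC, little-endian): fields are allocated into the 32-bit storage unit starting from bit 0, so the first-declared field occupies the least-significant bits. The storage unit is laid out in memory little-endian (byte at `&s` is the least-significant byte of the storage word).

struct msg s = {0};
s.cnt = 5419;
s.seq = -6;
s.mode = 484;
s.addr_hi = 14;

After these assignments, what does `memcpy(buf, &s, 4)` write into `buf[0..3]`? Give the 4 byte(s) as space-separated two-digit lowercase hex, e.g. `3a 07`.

2b 95 92 77

[0+:14] cnt=5419 & 0x3fff = 0x152b; word=0x0000152b
[14+:4] seq=-6 & 0xf = 0xa; word=0x0002952b
[18+:9] mode=484 & 0x1ff = 0x1e4; word=0x0792952b
[27+:5] addr_hi=14 & 0x1f = 0xe; word=0x7792952b
word = 0x7792952b → little-endian bytes:
  [0]=0x2b  [1]=0x95  [2]=0x92  [3]=0x77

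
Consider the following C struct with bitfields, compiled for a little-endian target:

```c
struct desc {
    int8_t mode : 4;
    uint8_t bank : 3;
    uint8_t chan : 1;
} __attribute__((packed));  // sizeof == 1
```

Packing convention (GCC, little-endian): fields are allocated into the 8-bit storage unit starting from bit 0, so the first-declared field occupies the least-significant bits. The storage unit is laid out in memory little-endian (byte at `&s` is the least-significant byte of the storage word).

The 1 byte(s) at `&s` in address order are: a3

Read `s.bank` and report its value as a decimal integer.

[0]=0xa3 (little-endian) → word 0xa3
mode [0+:4] = (word>>0) & 0xf = 3
bank [4+:3] = (word>>4) & 0x7 = 2  ←
chan [7+:1] = (word>>7) & 0x1 = 1

2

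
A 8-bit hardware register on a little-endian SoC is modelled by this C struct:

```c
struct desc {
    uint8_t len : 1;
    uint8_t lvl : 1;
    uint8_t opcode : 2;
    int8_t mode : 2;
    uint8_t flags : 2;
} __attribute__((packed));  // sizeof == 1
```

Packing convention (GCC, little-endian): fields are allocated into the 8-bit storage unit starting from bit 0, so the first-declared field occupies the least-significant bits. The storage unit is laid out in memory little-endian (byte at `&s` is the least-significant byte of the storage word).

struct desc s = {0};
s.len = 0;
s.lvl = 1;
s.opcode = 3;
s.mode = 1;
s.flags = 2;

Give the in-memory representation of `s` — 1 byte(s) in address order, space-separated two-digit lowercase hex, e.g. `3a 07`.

9e

len:1 = 0 → 0x0 << 0 → word 0x00
lvl:1 = 1 → 0x1 << 1 → word 0x02
opcode:2 = 3 → 0x3 << 2 → word 0x0e
mode:2 = 1 → 0x1 << 4 → word 0x1e
flags:2 = 2 → 0x2 << 6 → word 0x9e
word = 0x9e → little-endian bytes:
  [0]=0x9e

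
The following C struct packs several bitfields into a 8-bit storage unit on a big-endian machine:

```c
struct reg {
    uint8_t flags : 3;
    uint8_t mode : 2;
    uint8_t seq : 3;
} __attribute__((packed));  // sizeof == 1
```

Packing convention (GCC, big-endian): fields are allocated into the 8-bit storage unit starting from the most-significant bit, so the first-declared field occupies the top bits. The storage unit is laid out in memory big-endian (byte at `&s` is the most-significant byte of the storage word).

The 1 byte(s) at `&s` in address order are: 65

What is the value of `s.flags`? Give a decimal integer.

3

[0]=0x65 (big-endian) → word 0x65
flags:3 @ bit 5 → (0x65>>5)&0x7 = 0x3  ←
mode:2 @ bit 3 → (0x65>>3)&0x3 = 0x0
seq:3 @ bit 0 → (0x65>>0)&0x7 = 0x5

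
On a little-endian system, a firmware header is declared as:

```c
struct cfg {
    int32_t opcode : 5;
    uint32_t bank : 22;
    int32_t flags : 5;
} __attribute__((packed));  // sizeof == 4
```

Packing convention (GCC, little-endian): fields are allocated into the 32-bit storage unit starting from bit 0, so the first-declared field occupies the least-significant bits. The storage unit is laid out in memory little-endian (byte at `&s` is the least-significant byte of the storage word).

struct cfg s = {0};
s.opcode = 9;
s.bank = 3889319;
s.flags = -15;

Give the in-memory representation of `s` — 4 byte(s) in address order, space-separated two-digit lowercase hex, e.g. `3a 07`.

e9 14 6b 8f

opcode (5b) val=9 bits=0x9 at bit 0: 0x00000009
bank (22b) val=3889319 bits=0x3b58a7 at bit 5: 0x076b14e9
flags (5b) val=-15 bits=0x11 at bit 27: 0x8f6b14e9
word = 0x8f6b14e9 → little-endian bytes:
  [0]=0xe9  [1]=0x14  [2]=0x6b  [3]=0x8f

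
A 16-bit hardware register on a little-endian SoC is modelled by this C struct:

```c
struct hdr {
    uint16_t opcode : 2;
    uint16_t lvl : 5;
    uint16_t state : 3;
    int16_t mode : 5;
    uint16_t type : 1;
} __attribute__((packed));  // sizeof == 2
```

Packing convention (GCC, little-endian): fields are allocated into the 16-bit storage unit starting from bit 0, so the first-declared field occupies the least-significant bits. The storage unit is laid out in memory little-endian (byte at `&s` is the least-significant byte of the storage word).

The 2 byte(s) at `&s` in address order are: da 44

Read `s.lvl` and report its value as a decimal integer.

22

[0]=0xda [1]=0x44 (little-endian) → word 0x44da
opcode [0+:2] = (word>>0) & 0x3 = 2
lvl [2+:5] = (word>>2) & 0x1f = 22  ←
state [7+:3] = (word>>7) & 0x7 = 1
mode [10+:5] = (word>>10) & 0x1f = 17
type [15+:1] = (word>>15) & 0x1 = 0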